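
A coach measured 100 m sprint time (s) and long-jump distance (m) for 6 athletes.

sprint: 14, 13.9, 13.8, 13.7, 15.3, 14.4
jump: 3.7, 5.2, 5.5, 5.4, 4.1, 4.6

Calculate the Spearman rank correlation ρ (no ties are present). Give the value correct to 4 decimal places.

-0.7714

Rank sprint: 4, 3, 2, 1, 6, 5
Rank jump: 1, 4, 6, 5, 2, 3
d = rank(sprint) − rank(jump): 3, -1, -4, -4, 4, 2; Σd² = 62
ρ = 1 − 6Σd² / [n(n²−1)] = 1 − 6×62 / (6×35) = 1 − 372/210 ≈ -0.7714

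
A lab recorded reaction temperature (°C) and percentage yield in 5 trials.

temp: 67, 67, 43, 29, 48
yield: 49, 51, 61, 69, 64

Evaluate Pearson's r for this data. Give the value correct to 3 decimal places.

n = 5, Σx = 254, Σy = 294, Σx² = 13972, Σy² = 17580, Σxy = 14396
nΣxy − ΣxΣy = 71980 − 74676 = -2696
nΣx² − (Σx)² = 69860 − 64516 = 5344; nΣy² − (Σy)² = 87900 − 86436 = 1464
r = -2696 / √(5344 × 1464) = -2696 / 2797.0728 ≈ -0.964

-0.964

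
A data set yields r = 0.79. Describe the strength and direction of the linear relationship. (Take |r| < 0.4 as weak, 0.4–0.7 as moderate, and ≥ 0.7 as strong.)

strong positive

r = 0.79 > 0 so the relationship is positive.
|r| = 0.79, which falls in the strong range.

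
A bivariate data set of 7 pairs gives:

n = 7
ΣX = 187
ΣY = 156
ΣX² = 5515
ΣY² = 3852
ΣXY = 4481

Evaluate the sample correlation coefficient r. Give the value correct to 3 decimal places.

0.710

r = (nΣXY − ΣXΣY) / √[(nΣX² − (ΣX)²)(nΣY² − (ΣY)²)]
Numerator: 7×4481 − 187×156 = 2195
Denominator: √[(38605 − 34969)(26964 − 24336)] = √[3636 × 2628] = 3091.1823
r = 2195 / 3091.1823 ≈ 0.710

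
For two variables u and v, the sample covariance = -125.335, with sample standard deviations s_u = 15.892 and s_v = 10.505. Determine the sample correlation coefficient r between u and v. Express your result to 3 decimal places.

-0.751

r = Cov(u,v) / (s_u · s_v) = -125.335 / (15.892 × 10.505)
  = -125.335 / 166.9455 ≈ -0.751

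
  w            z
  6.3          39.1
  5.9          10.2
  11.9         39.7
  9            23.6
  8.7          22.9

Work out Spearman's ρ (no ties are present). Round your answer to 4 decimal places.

Rank w: 2, 1, 5, 4, 3
Rank z: 4, 1, 5, 3, 2
d = rank(w) − rank(z): -2, 0, 0, 1, 1; Σd² = 6
ρ = 1 − 6Σd² / [n(n²−1)] = 1 − 6×6 / (5×24) = 1 − 36/120 ≈ 0.7000

0.7000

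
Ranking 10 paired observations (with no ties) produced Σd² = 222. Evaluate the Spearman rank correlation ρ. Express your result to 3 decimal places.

ρ = 1 − 6Σd² / [n(n²−1)] = 1 − 6×222 / (10×99)
  = 1 − 1332/990 = 1 − 1.3455 ≈ -0.345

-0.345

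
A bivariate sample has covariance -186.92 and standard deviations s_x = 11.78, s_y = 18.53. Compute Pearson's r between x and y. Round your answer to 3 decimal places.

r = Cov(x,y) / (s_x · s_y) = -186.92 / (11.78 × 18.53)
  = -186.92 / 218.2834 ≈ -0.856

-0.856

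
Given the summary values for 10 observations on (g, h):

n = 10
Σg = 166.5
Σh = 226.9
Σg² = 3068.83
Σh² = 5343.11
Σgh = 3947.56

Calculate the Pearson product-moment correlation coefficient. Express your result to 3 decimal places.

0.706

r = (nΣgh − ΣgΣh) / √[(nΣg² − (Σg)²)(nΣh² − (Σh)²)]
Numerator: 10×3947.56 − 166.5×226.9 = 1696.75
Denominator: √[(30688.3 − 27722.25)(53431.1 − 51483.61)] = √[2966.05 × 1947.49] = 2403.4044
r = 1696.75 / 2403.4044 ≈ 0.706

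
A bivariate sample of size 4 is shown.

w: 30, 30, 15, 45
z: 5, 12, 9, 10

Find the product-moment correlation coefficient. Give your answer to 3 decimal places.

0.139

n = 4, Σw = 120, Σz = 36, Σw² = 4050, Σz² = 350, Σwz = 1095
nΣwz − ΣwΣz = 4380 − 4320 = 60
nΣw² − (Σw)² = 16200 − 14400 = 1800; nΣz² − (Σz)² = 1400 − 1296 = 104
r = 60 / √(1800 × 104) = 60 / 432.6662 ≈ 0.139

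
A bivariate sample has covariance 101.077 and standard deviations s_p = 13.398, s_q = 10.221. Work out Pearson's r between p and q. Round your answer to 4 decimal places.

r = Cov(p,q) / (s_p · s_q) = 101.077 / (13.398 × 10.221)
  = 101.077 / 136.9410 ≈ 0.7381

0.7381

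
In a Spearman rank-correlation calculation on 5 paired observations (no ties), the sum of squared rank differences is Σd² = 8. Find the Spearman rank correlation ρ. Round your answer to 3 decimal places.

ρ = 1 − 6Σd² / [n(n²−1)] = 1 − 6×8 / (5×24)
  = 1 − 48/120 = 1 − 0.4000 ≈ 0.600

0.600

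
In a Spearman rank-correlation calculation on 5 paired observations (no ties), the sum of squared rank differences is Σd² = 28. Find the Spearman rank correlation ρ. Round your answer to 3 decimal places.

ρ = 1 − 6Σd² / [n(n²−1)] = 1 − 6×28 / (5×24)
  = 1 − 168/120 = 1 − 1.4000 ≈ -0.400

-0.400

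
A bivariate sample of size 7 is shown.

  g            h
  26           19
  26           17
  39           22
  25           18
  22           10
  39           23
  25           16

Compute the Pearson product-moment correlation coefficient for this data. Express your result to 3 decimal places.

0.845

n = 7, Σg = 202, Σh = 125, Σg² = 6128, Σh² = 2343, Σgh = 3761
nΣgh − ΣgΣh = 26327 − 25250 = 1077
nΣg² − (Σg)² = 42896 − 40804 = 2092; nΣh² − (Σh)² = 16401 − 15625 = 776
r = 1077 / √(2092 × 776) = 1077 / 1274.1240 ≈ 0.845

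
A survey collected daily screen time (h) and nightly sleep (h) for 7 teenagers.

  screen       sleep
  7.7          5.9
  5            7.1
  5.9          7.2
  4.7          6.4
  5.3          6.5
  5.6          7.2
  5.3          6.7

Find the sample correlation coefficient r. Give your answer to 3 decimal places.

n = 7, Σx = 39.5, Σy = 47, Σx² = 228.73, Σy² = 317, Σxy = 263.77
nΣxy − ΣxΣy = 1846.39 − 1856.5 = -10.11
nΣx² − (Σx)² = 1601.11 − 1560.25 = 40.86; nΣy² − (Σy)² = 2219 − 2209 = 10
r = -10.11 / √(40.86 × 10) = -10.11 / 20.2139 ≈ -0.500

-0.500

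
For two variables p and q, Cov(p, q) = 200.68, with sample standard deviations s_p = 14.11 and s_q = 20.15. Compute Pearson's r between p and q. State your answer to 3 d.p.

0.706

r = Cov(p,q) / (s_p · s_q) = 200.68 / (14.11 × 20.15)
  = 200.68 / 284.3165 ≈ 0.706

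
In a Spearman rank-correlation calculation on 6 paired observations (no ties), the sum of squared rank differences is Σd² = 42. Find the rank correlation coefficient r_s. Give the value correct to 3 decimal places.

-0.200

ρ = 1 − 6Σd² / [n(n²−1)] = 1 − 6×42 / (6×35)
  = 1 − 252/210 = 1 − 1.2000 ≈ -0.200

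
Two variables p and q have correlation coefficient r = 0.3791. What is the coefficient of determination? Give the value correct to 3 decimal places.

0.144

r² = (0.3791)² = 0.144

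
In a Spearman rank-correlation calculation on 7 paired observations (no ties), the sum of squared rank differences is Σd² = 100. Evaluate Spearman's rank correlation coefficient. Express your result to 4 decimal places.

-0.7857

ρ = 1 − 6Σd² / [n(n²−1)] = 1 − 6×100 / (7×48)
  = 1 − 600/336 = 1 − 1.78571 ≈ -0.7857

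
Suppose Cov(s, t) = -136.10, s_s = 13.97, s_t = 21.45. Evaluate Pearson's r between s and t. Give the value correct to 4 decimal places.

-0.4542

r = Cov(s,t) / (s_s · s_t) = -136.10 / (13.97 × 21.45)
  = -136.10 / 299.6565 ≈ -0.4542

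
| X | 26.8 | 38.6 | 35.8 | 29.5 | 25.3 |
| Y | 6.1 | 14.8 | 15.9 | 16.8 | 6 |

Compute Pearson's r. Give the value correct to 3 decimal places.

0.737

n = 5, ΣX = 156, ΣY = 59.6, ΣX² = 5000.18, ΣY² = 827.3, ΣXY = 1951.38
nΣXY − ΣXΣY = 9756.9 − 9297.6 = 459.3
nΣX² − (ΣX)² = 25000.9 − 24336 = 664.9; nΣY² − (ΣY)² = 4136.5 − 3552.16 = 584.34
r = 459.3 / √(664.9 × 584.34) = 459.3 / 623.3199 ≈ 0.737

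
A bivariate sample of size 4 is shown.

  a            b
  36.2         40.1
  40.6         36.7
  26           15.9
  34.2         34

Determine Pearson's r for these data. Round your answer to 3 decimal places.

n = 4, Σa = 137, Σb = 126.7, Σa² = 4804.44, Σb² = 4363.71, Σab = 4517.84
nΣab − ΣaΣb = 18071.36 − 17357.9 = 713.46
nΣa² − (Σa)² = 19217.76 − 18769 = 448.76; nΣb² − (Σb)² = 17454.84 − 16052.89 = 1401.95
r = 713.46 / √(448.76 × 1401.95) = 713.46 / 793.1829 ≈ 0.899

0.899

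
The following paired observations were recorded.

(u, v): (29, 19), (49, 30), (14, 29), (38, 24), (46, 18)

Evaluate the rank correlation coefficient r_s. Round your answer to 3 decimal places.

Rank u: 2, 5, 1, 3, 4
Rank v: 2, 5, 4, 3, 1
d = rank(u) − rank(v): 0, 0, -3, 0, 3; Σd² = 18
ρ = 1 − 6Σd² / [n(n²−1)] = 1 − 6×18 / (5×24) = 1 − 108/120 ≈ 0.100

0.100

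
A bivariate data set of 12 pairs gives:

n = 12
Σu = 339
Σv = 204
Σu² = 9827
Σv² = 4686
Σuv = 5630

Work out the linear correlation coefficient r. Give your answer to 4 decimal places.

-0.2409

r = (nΣuv − ΣuΣv) / √[(nΣu² − (Σu)²)(nΣv² − (Σv)²)]
Numerator: 12×5630 − 339×204 = -1596
Denominator: √[(117924 − 114921)(56232 − 41616)] = √[3003 × 14616] = 6625.0923
r = -1596 / 6625.0923 ≈ -0.2409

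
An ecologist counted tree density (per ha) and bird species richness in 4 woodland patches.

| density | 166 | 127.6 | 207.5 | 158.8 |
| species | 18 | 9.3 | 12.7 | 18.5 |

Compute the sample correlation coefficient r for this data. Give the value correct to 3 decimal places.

0.222

n = 4, Σx = 659.9, Σy = 58.5, Σx² = 112111.45, Σy² = 914.03, Σxy = 9747.73
nΣxy − ΣxΣy = 38990.92 − 38604.15 = 386.77
nΣx² − (Σx)² = 448445.8 − 435468.01 = 12977.79; nΣy² − (Σy)² = 3656.12 − 3422.25 = 233.87
r = 386.77 / √(12977.79 × 233.87) = 386.77 / 1742.1584 ≈ 0.222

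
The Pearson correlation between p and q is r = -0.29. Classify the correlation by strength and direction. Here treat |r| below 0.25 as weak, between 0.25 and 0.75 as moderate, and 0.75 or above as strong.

r = -0.29 < 0 so the relationship is negative.
|r| = 0.29, which falls in the moderate range.

moderate negative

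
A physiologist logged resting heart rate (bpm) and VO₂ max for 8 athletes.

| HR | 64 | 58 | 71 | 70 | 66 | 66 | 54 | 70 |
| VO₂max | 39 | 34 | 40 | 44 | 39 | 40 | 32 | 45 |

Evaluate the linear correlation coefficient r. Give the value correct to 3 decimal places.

n = 8, Σx = 519, Σy = 313, Σx² = 33929, Σy² = 12383, Σxy = 20480
nΣxy − ΣxΣy = 163840 − 162447 = 1393
nΣx² − (Σx)² = 271432 − 269361 = 2071; nΣy² − (Σy)² = 99064 − 97969 = 1095
r = 1393 / √(2071 × 1095) = 1393 / 1505.9034 ≈ 0.925

0.925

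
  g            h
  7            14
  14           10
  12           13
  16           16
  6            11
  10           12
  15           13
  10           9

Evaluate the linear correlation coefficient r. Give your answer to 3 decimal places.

n = 8, Σg = 90, Σh = 98, Σg² = 1106, Σh² = 1236, Σgh = 1121
nΣgh − ΣgΣh = 8968 − 8820 = 148
nΣg² − (Σg)² = 8848 − 8100 = 748; nΣh² − (Σh)² = 9888 − 9604 = 284
r = 148 / √(748 × 284) = 148 / 460.9035 ≈ 0.321

0.321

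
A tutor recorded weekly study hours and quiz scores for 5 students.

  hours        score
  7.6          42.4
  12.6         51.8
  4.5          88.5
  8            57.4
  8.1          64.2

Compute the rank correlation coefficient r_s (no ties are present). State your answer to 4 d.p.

Rank hours: 2, 5, 1, 3, 4
Rank score: 1, 2, 5, 3, 4
d = rank(hours) − rank(score): 1, 3, -4, 0, 0; Σd² = 26
ρ = 1 − 6Σd² / [n(n²−1)] = 1 − 6×26 / (5×24) = 1 − 156/120 ≈ -0.3000

-0.3000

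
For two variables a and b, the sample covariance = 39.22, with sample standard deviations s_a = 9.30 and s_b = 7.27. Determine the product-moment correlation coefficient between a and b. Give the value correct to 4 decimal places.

r = Cov(a,b) / (s_a · s_b) = 39.22 / (9.30 × 7.27)
  = 39.22 / 67.6110 ≈ 0.5801

0.5801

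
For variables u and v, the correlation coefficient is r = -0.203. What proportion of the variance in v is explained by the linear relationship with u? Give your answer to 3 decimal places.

r² = (-0.203)² = 0.041

0.041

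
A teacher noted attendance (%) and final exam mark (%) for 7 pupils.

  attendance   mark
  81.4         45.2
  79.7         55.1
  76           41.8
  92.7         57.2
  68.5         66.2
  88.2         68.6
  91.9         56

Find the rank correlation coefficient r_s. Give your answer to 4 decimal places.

0.2500

Rank attendance: 4, 3, 2, 7, 1, 5, 6
Rank mark: 2, 3, 1, 5, 6, 7, 4
d = rank(attendance) − rank(mark): 2, 0, 1, 2, -5, -2, 2; Σd² = 42
ρ = 1 − 6Σd² / [n(n²−1)] = 1 − 6×42 / (7×48) = 1 − 252/336 ≈ 0.2500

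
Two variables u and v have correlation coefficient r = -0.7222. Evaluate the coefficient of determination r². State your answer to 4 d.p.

r² = (-0.7222)² = 0.5216

0.5216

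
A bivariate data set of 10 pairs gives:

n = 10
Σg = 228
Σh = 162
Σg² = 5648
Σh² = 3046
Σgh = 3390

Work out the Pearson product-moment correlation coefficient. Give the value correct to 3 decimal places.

-0.697

r = (nΣgh − ΣgΣh) / √[(nΣg² − (Σg)²)(nΣh² − (Σh)²)]
Numerator: 10×3390 − 228×162 = -3036
Denominator: √[(56480 − 51984)(30460 − 26244)] = √[4496 × 4216] = 4353.7496
r = -3036 / 4353.7496 ≈ -0.697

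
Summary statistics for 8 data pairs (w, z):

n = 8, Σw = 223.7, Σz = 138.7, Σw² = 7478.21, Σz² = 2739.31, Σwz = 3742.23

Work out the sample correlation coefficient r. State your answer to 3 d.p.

-0.213

r = (nΣwz − ΣwΣz) / √[(nΣw² − (Σw)²)(nΣz² − (Σz)²)]
Numerator: 8×3742.23 − 223.7×138.7 = -1089.35
Denominator: √[(59825.68 − 50041.69)(21914.48 − 19237.69)] = √[9783.99 × 2676.79] = 5117.5860
r = -1089.35 / 5117.5860 ≈ -0.213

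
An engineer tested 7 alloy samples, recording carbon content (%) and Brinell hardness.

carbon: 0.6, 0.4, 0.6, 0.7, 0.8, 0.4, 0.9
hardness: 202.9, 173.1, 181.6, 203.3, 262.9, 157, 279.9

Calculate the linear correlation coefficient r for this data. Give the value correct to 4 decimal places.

0.9400

n = 7, Σx = 4.4, Σy = 1460.7, Σx² = 2.98, Σy² = 317550.89, Σxy = 967.28
nΣxy − ΣxΣy = 6770.96 − 6427.08 = 343.88
nΣx² − (Σx)² = 20.86 − 19.36 = 1.5; nΣy² − (Σy)² = 2222856.23 − 2133644.49 = 89211.74
r = 343.88 / √(1.5 × 89211.74) = 343.88 / 365.8109 ≈ 0.9400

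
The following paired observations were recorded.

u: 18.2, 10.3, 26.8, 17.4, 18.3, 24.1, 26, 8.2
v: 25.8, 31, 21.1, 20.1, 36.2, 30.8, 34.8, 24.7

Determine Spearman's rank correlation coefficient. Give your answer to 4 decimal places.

0.1667

Rank u: 4, 2, 8, 3, 5, 6, 7, 1
Rank v: 4, 6, 2, 1, 8, 5, 7, 3
d = rank(u) − rank(v): 0, -4, 6, 2, -3, 1, 0, -2; Σd² = 70
ρ = 1 − 6Σd² / [n(n²−1)] = 1 − 6×70 / (8×63) = 1 − 420/504 ≈ 0.1667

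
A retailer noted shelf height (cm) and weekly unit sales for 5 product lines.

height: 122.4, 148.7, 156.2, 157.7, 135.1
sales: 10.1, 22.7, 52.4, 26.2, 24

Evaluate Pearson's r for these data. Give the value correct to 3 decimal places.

0.720

n = 5, Σx = 720.1, Σy = 135.4, Σx² = 104613.19, Σy² = 4625.5, Σxy = 20170.75
nΣxy − ΣxΣy = 100853.75 − 97501.54 = 3352.21
nΣx² − (Σx)² = 523065.95 − 518544.01 = 4521.94; nΣy² − (Σy)² = 23127.5 − 18333.16 = 4794.34
r = 3352.21 / √(4521.94 × 4794.34) = 3352.21 / 4656.1484 ≈ 0.720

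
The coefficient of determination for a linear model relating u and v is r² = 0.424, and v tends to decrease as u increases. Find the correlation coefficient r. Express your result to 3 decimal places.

-0.651

|r| = √0.424 = 0.651
The association is negative, so r = −0.651.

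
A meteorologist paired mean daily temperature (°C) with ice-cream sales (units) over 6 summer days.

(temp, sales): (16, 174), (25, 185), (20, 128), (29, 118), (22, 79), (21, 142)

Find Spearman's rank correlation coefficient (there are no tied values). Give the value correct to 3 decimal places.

-0.257

Rank temp: 1, 5, 2, 6, 4, 3
Rank sales: 5, 6, 3, 2, 1, 4
d = rank(temp) − rank(sales): -4, -1, -1, 4, 3, -1; Σd² = 44
ρ = 1 − 6Σd² / [n(n²−1)] = 1 − 6×44 / (6×35) = 1 − 264/210 ≈ -0.257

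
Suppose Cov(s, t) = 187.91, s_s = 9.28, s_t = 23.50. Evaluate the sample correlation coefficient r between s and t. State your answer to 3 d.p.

0.862

r = Cov(s,t) / (s_s · s_t) = 187.91 / (9.28 × 23.50)
  = 187.91 / 218.0800 ≈ 0.862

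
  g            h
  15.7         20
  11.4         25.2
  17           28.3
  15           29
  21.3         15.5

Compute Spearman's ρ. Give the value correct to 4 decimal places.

-0.5000

Rank g: 3, 1, 4, 2, 5
Rank h: 2, 3, 4, 5, 1
d = rank(g) − rank(h): 1, -2, 0, -3, 4; Σd² = 30
ρ = 1 − 6Σd² / [n(n²−1)] = 1 − 6×30 / (5×24) = 1 − 180/120 ≈ -0.5000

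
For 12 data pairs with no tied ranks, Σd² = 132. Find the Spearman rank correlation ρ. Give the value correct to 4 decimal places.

ρ = 1 − 6Σd² / [n(n²−1)] = 1 − 6×132 / (12×143)
  = 1 − 792/1716 = 1 − 0.46154 ≈ 0.5385

0.5385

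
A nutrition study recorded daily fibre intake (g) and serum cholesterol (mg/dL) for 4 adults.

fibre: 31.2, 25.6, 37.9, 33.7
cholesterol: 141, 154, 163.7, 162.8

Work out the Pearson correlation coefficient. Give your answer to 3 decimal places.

n = 4, Σx = 128.4, Σy = 621.5, Σx² = 4200.9, Σy² = 96898.53, Σxy = 20032.19
nΣxy − ΣxΣy = 80128.76 − 79800.6 = 328.16
nΣx² − (Σx)² = 16803.6 − 16486.56 = 317.04; nΣy² − (Σy)² = 387594.12 − 386262.25 = 1331.87
r = 328.16 / √(317.04 × 1331.87) = 328.16 / 649.8123 ≈ 0.505

0.505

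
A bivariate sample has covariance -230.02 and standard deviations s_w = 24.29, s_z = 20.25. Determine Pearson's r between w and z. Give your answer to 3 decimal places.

r = Cov(w,z) / (s_w · s_z) = -230.02 / (24.29 × 20.25)
  = -230.02 / 491.8725 ≈ -0.468

-0.468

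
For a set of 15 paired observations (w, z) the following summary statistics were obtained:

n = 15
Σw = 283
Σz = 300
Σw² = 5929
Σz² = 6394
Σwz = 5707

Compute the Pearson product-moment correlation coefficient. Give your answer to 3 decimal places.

0.098

r = (nΣwz − ΣwΣz) / √[(nΣw² − (Σw)²)(nΣz² − (Σz)²)]
Numerator: 15×5707 − 283×300 = 705
Denominator: √[(88935 − 80089)(95910 − 90000)] = √[8846 × 5910] = 7230.4813
r = 705 / 7230.4813 ≈ 0.098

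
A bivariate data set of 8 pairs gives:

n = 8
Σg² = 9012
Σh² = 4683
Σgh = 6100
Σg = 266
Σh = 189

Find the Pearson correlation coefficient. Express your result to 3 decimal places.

r = (nΣgh − ΣgΣh) / √[(nΣg² − (Σg)²)(nΣh² − (Σh)²)]
Numerator: 8×6100 − 266×189 = -1474
Denominator: √[(72096 − 70756)(37464 − 35721)] = √[1340 × 1743] = 1528.2735
r = -1474 / 1528.2735 ≈ -0.964

-0.964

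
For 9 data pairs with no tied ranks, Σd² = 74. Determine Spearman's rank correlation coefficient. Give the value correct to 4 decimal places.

0.3833

ρ = 1 − 6Σd² / [n(n²−1)] = 1 − 6×74 / (9×80)
  = 1 − 444/720 = 1 − 0.61667 ≈ 0.3833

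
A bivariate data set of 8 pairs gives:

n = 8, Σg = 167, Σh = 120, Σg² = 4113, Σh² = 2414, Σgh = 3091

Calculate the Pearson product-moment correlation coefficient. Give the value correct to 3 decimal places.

r = (nΣgh − ΣgΣh) / √[(nΣg² − (Σg)²)(nΣh² − (Σh)²)]
Numerator: 8×3091 − 167×120 = 4688
Denominator: √[(32904 − 27889)(19312 − 14400)] = √[5015 × 4912] = 4963.2328
r = 4688 / 4963.2328 ≈ 0.945

0.945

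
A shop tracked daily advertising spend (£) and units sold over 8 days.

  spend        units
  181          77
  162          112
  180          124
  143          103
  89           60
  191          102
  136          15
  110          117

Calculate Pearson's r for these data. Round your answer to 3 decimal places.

n = 8, Σx = 1192, Σy = 710, Σx² = 186852, Σy² = 72376, Σxy = 108862
nΣxy − ΣxΣy = 870896 − 846320 = 24576
nΣx² − (Σx)² = 1494816 − 1420864 = 73952; nΣy² − (Σy)² = 579008 − 504100 = 74908
r = 24576 / √(73952 × 74908) = 24576 / 74428.4651 ≈ 0.330

0.330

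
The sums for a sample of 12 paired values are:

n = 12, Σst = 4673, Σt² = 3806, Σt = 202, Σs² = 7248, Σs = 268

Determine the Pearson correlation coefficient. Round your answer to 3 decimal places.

r = (nΣst − ΣsΣt) / √[(nΣs² − (Σs)²)(nΣt² − (Σt)²)]
Numerator: 12×4673 − 268×202 = 1940
Denominator: √[(86976 − 71824)(45672 − 40804)] = √[15152 × 4868] = 8588.3605
r = 1940 / 8588.3605 ≈ 0.226

0.226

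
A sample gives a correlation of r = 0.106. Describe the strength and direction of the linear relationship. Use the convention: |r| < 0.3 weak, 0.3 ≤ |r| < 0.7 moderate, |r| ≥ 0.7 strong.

r = 0.106 > 0 so the relationship is positive.
|r| = 0.106, which falls in the weak range.

weak positive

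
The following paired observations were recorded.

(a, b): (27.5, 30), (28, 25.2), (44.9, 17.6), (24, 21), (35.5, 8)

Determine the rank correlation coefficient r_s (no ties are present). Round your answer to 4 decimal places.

Rank a: 2, 3, 5, 1, 4
Rank b: 5, 4, 2, 3, 1
d = rank(a) − rank(b): -3, -1, 3, -2, 3; Σd² = 32
ρ = 1 − 6Σd² / [n(n²−1)] = 1 − 6×32 / (5×24) = 1 − 192/120 ≈ -0.6000

-0.6000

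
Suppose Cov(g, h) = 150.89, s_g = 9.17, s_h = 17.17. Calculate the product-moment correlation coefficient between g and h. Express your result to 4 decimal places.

r = Cov(g,h) / (s_g · s_h) = 150.89 / (9.17 × 17.17)
  = 150.89 / 157.4489 ≈ 0.9583

0.9583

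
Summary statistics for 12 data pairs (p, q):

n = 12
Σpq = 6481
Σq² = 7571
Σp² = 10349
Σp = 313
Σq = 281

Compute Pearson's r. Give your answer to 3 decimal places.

r = (nΣpq − ΣpΣq) / √[(nΣp² − (Σp)²)(nΣq² − (Σq)²)]
Numerator: 12×6481 − 313×281 = -10181
Denominator: √[(124188 − 97969)(90852 − 78961)] = √[26219 × 11891] = 17657.0136
r = -10181 / 17657.0136 ≈ -0.577

-0.577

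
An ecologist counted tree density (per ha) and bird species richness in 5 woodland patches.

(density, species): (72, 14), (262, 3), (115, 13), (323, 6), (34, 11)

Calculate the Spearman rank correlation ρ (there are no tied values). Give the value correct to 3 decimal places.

-0.600

Rank density: 2, 4, 3, 5, 1
Rank species: 5, 1, 4, 2, 3
d = rank(density) − rank(species): -3, 3, -1, 3, -2; Σd² = 32
ρ = 1 − 6Σd² / [n(n²−1)] = 1 − 6×32 / (5×24) = 1 − 192/120 ≈ -0.600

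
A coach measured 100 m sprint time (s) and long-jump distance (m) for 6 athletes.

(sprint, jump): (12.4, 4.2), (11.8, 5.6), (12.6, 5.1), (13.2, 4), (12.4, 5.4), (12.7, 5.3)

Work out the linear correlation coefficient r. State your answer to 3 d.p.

n = 6, Σx = 75.1, Σy = 29.6, Σx² = 941.05, Σy² = 148.26, Σxy = 369.49
nΣxy − ΣxΣy = 2216.94 − 2222.96 = -6.02
nΣx² − (Σx)² = 5646.3 − 5640.01 = 6.29; nΣy² − (Σy)² = 889.56 − 876.16 = 13.4
r = -6.02 / √(6.29 × 13.4) = -6.02 / 9.1807 ≈ -0.656

-0.656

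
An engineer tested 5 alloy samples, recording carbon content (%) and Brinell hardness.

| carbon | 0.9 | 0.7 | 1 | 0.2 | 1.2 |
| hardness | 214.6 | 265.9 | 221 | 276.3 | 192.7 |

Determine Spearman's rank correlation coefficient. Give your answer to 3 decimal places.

-0.900

Rank carbon: 3, 2, 4, 1, 5
Rank hardness: 2, 4, 3, 5, 1
d = rank(carbon) − rank(hardness): 1, -2, 1, -4, 4; Σd² = 38
ρ = 1 − 6Σd² / [n(n²−1)] = 1 − 6×38 / (5×24) = 1 − 228/120 ≈ -0.900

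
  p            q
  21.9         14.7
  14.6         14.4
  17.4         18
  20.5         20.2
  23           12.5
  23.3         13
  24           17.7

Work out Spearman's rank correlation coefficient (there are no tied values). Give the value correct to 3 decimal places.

-0.286

Rank p: 4, 1, 2, 3, 5, 6, 7
Rank q: 4, 3, 6, 7, 1, 2, 5
d = rank(p) − rank(q): 0, -2, -4, -4, 4, 4, 2; Σd² = 72
ρ = 1 − 6Σd² / [n(n²−1)] = 1 − 6×72 / (7×48) = 1 − 432/336 ≈ -0.286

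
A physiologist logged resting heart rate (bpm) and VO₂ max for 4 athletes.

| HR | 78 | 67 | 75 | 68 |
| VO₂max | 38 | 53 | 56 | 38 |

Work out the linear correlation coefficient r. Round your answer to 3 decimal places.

-0.136

n = 4, Σx = 288, Σy = 185, Σx² = 20822, Σy² = 8833, Σxy = 13299
nΣxy − ΣxΣy = 53196 − 53280 = -84
nΣx² − (Σx)² = 83288 − 82944 = 344; nΣy² − (Σy)² = 35332 − 34225 = 1107
r = -84 / √(344 × 1107) = -84 / 617.0964 ≈ -0.136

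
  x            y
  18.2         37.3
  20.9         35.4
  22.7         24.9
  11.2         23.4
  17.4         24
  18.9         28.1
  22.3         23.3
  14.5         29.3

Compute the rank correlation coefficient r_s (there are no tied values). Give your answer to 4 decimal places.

-0.0238

Rank x: 4, 6, 8, 1, 3, 5, 7, 2
Rank y: 8, 7, 4, 2, 3, 5, 1, 6
d = rank(x) − rank(y): -4, -1, 4, -1, 0, 0, 6, -4; Σd² = 86
ρ = 1 − 6Σd² / [n(n²−1)] = 1 − 6×86 / (8×63) = 1 − 516/504 ≈ -0.0238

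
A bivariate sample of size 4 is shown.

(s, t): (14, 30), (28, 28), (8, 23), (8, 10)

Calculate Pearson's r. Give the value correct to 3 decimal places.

n = 4, Σs = 58, Σt = 91, Σs² = 1108, Σt² = 2313, Σst = 1468
nΣst − ΣsΣt = 5872 − 5278 = 594
nΣs² − (Σs)² = 4432 − 3364 = 1068; nΣt² − (Σt)² = 9252 − 8281 = 971
r = 594 / √(1068 × 971) = 594 / 1018.3457 ≈ 0.583

0.583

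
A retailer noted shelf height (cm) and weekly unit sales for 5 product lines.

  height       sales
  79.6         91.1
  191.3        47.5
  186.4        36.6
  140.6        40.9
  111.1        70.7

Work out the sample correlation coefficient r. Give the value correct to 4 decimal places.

n = 5, Σx = 709, Σy = 286.8, Σx² = 109788.38, Σy² = 18566.32, Σxy = 36765.86
nΣxy − ΣxΣy = 183829.3 − 203341.2 = -19511.9
nΣx² − (Σx)² = 548941.9 − 502681 = 46260.9; nΣy² − (Σy)² = 92831.6 − 82254.24 = 10577.36
r = -19511.9 / √(46260.9 × 10577.36) = -19511.9 / 22120.5378 ≈ -0.8821

-0.8821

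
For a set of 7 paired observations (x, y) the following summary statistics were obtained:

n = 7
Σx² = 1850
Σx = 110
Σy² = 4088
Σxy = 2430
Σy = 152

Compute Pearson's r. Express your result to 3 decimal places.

r = (nΣxy − ΣxΣy) / √[(nΣx² − (Σx)²)(nΣy² − (Σy)²)]
Numerator: 7×2430 − 110×152 = 290
Denominator: √[(12950 − 12100)(28616 − 23104)] = √[850 × 5512] = 2164.5323
r = 290 / 2164.5323 ≈ 0.134

0.134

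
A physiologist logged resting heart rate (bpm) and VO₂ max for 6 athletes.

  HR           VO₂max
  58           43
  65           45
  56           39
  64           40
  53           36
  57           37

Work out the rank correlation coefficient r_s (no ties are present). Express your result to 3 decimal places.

Rank HR: 4, 6, 2, 5, 1, 3
Rank VO₂max: 5, 6, 3, 4, 1, 2
d = rank(HR) − rank(VO₂max): -1, 0, -1, 1, 0, 1; Σd² = 4
ρ = 1 − 6Σd² / [n(n²−1)] = 1 − 6×4 / (6×35) = 1 − 24/210 ≈ 0.886

0.886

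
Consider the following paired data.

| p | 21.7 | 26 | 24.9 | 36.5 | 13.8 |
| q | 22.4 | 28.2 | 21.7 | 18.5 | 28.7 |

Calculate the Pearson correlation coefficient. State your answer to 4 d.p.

-0.7359

n = 5, Σp = 122.9, Σq = 119.5, Σp² = 3289.59, Σq² = 2933.83, Σpq = 2830.92
nΣpq − ΣpΣq = 14154.6 − 14686.55 = -531.95
nΣp² − (Σp)² = 16447.95 − 15104.41 = 1343.54; nΣq² − (Σq)² = 14669.15 − 14280.25 = 388.9
r = -531.95 / √(1343.54 × 388.9) = -531.95 / 722.8435 ≈ -0.7359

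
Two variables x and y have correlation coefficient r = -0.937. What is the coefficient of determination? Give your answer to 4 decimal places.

r² = (-0.937)² = 0.8780

0.8780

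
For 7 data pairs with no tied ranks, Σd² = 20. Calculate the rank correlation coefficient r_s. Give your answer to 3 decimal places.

0.643

ρ = 1 − 6Σd² / [n(n²−1)] = 1 − 6×20 / (7×48)
  = 1 − 120/336 = 1 − 0.3571 ≈ 0.643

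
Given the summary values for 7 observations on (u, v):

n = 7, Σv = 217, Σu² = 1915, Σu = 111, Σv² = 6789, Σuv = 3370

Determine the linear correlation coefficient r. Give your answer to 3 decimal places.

-0.725

r = (nΣuv − ΣuΣv) / √[(nΣu² − (Σu)²)(nΣv² − (Σv)²)]
Numerator: 7×3370 − 111×217 = -497
Denominator: √[(13405 − 12321)(47523 − 47089)] = √[1084 × 434] = 685.8980
r = -497 / 685.8980 ≈ -0.725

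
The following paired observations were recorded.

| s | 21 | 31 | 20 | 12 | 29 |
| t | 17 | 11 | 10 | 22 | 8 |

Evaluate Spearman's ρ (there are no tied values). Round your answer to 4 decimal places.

-0.5000

Rank s: 3, 5, 2, 1, 4
Rank t: 4, 3, 2, 5, 1
d = rank(s) − rank(t): -1, 2, 0, -4, 3; Σd² = 30
ρ = 1 − 6Σd² / [n(n²−1)] = 1 − 6×30 / (5×24) = 1 − 180/120 ≈ -0.5000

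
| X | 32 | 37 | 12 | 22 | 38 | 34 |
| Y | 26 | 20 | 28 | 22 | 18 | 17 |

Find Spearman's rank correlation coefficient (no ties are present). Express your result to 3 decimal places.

-0.771

Rank X: 3, 5, 1, 2, 6, 4
Rank Y: 5, 3, 6, 4, 2, 1
d = rank(X) − rank(Y): -2, 2, -5, -2, 4, 3; Σd² = 62
ρ = 1 − 6Σd² / [n(n²−1)] = 1 − 6×62 / (6×35) = 1 − 372/210 ≈ -0.771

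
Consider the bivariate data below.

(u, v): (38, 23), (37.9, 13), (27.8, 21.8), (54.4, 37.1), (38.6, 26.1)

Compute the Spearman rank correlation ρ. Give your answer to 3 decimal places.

0.900

Rank u: 3, 2, 1, 5, 4
Rank v: 3, 1, 2, 5, 4
d = rank(u) − rank(v): 0, 1, -1, 0, 0; Σd² = 2
ρ = 1 − 6Σd² / [n(n²−1)] = 1 − 6×2 / (5×24) = 1 − 12/120 ≈ 0.900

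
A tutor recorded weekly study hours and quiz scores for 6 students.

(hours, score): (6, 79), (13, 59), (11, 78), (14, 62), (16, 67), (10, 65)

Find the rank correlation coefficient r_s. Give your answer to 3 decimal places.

Rank hours: 1, 4, 3, 5, 6, 2
Rank score: 6, 1, 5, 2, 4, 3
d = rank(hours) − rank(score): -5, 3, -2, 3, 2, -1; Σd² = 52
ρ = 1 − 6Σd² / [n(n²−1)] = 1 − 6×52 / (6×35) = 1 − 312/210 ≈ -0.486

-0.486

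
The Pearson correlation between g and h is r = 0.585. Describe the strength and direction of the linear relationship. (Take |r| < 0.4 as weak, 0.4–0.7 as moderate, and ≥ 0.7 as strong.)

r = 0.585 > 0 so the relationship is positive.
|r| = 0.585, which falls in the moderate range.

moderate positive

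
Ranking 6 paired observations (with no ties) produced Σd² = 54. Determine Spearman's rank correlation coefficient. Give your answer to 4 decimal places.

-0.5429

ρ = 1 − 6Σd² / [n(n²−1)] = 1 − 6×54 / (6×35)
  = 1 − 324/210 = 1 − 1.54286 ≈ -0.5429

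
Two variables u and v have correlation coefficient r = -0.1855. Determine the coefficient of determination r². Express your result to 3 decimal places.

0.034

r² = (-0.1855)² = 0.034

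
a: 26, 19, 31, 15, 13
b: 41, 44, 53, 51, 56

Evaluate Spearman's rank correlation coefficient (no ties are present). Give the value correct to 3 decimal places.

Rank a: 4, 3, 5, 2, 1
Rank b: 1, 2, 4, 3, 5
d = rank(a) − rank(b): 3, 1, 1, -1, -4; Σd² = 28
ρ = 1 − 6Σd² / [n(n²−1)] = 1 − 6×28 / (5×24) = 1 − 168/120 ≈ -0.400

-0.400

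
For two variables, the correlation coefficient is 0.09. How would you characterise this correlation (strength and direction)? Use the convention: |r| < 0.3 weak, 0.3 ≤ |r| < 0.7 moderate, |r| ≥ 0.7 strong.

r = 0.09 > 0 so the relationship is positive.
|r| = 0.09, which falls in the weak range.

weak positive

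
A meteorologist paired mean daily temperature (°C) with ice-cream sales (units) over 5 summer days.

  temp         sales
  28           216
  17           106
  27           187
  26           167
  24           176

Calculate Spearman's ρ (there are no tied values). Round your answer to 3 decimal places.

0.900

Rank temp: 5, 1, 4, 3, 2
Rank sales: 5, 1, 4, 2, 3
d = rank(temp) − rank(sales): 0, 0, 0, 1, -1; Σd² = 2
ρ = 1 − 6Σd² / [n(n²−1)] = 1 − 6×2 / (5×24) = 1 − 12/120 ≈ 0.900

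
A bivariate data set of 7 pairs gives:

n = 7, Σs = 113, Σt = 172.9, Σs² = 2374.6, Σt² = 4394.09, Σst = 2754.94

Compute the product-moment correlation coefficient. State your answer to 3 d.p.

-0.139

r = (nΣst − ΣsΣt) / √[(nΣs² − (Σs)²)(nΣt² − (Σt)²)]
Numerator: 7×2754.94 − 113×172.9 = -253.12
Denominator: √[(16622.2 − 12769)(30758.63 − 29894.41)] = √[3853.2 × 864.22] = 1824.8322
r = -253.12 / 1824.8322 ≈ -0.139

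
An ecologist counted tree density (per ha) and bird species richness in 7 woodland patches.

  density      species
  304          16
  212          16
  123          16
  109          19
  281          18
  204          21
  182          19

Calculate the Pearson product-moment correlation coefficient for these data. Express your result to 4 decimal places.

-0.2020

n = 7, Σx = 1415, Σy = 125, Σx² = 318071, Σy² = 2255, Σxy = 25095
nΣxy − ΣxΣy = 175665 − 176875 = -1210
nΣx² − (Σx)² = 2226497 − 2002225 = 224272; nΣy² − (Σy)² = 15785 − 15625 = 160
r = -1210 / √(224272 × 160) = -1210 / 5990.2855 ≈ -0.2020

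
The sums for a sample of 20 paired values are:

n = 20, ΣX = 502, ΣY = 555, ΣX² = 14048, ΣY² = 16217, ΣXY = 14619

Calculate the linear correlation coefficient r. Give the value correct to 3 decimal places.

0.634

r = (nΣXY − ΣXΣY) / √[(nΣX² − (ΣX)²)(nΣY² − (ΣY)²)]
Numerator: 20×14619 − 502×555 = 13770
Denominator: √[(280960 − 252004)(324340 − 308025)] = √[28956 × 16315] = 21735.1591
r = 13770 / 21735.1591 ≈ 0.634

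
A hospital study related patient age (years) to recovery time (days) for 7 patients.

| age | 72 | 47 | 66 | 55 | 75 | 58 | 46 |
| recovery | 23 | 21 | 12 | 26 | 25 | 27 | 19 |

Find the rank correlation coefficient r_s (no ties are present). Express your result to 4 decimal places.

Rank age: 6, 2, 5, 3, 7, 4, 1
Rank recovery: 4, 3, 1, 6, 5, 7, 2
d = rank(age) − rank(recovery): 2, -1, 4, -3, 2, -3, -1; Σd² = 44
ρ = 1 − 6Σd² / [n(n²−1)] = 1 − 6×44 / (7×48) = 1 − 264/336 ≈ 0.2143

0.2143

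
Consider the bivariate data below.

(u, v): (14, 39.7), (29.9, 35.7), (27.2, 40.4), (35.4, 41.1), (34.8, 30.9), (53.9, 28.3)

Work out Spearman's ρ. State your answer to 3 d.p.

-0.371

Rank u: 1, 3, 2, 5, 4, 6
Rank v: 4, 3, 5, 6, 2, 1
d = rank(u) − rank(v): -3, 0, -3, -1, 2, 5; Σd² = 48
ρ = 1 − 6Σd² / [n(n²−1)] = 1 − 6×48 / (6×35) = 1 − 288/210 ≈ -0.371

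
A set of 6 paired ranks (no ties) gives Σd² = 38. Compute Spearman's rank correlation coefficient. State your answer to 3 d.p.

ρ = 1 − 6Σd² / [n(n²−1)] = 1 − 6×38 / (6×35)
  = 1 − 228/210 = 1 − 1.0857 ≈ -0.086

-0.086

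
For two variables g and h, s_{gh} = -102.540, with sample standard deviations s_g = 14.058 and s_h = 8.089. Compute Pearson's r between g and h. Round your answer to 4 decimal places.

-0.9017

r = Cov(g,h) / (s_g · s_h) = -102.540 / (14.058 × 8.089)
  = -102.540 / 113.7152 ≈ -0.9017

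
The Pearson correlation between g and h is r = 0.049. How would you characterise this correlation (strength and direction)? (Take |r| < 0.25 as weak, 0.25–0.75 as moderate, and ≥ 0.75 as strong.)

weak positive

r = 0.049 > 0 so the relationship is positive.
|r| = 0.049, which falls in the weak range.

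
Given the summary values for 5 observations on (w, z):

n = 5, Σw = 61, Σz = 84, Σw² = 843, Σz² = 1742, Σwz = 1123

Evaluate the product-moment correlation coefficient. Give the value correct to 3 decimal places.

r = (nΣwz − ΣwΣz) / √[(nΣw² − (Σw)²)(nΣz² − (Σz)²)]
Numerator: 5×1123 − 61×84 = 491
Denominator: √[(4215 − 3721)(8710 − 7056)] = √[494 × 1654] = 903.9226
r = 491 / 903.9226 ≈ 0.543

0.543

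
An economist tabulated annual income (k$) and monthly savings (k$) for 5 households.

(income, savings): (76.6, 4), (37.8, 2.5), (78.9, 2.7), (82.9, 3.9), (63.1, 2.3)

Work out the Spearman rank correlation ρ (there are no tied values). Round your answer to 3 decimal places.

Rank income: 3, 1, 4, 5, 2
Rank savings: 5, 2, 3, 4, 1
d = rank(income) − rank(savings): -2, -1, 1, 1, 1; Σd² = 8
ρ = 1 − 6Σd² / [n(n²−1)] = 1 − 6×8 / (5×24) = 1 − 48/120 ≈ 0.600

0.600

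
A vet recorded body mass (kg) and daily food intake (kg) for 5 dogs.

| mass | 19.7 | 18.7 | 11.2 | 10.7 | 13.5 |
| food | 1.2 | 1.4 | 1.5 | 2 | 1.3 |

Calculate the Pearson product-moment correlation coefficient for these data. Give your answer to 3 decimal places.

n = 5, Σx = 73.8, Σy = 7.4, Σx² = 1159.96, Σy² = 11.34, Σxy = 105.57
nΣxy − ΣxΣy = 527.85 − 546.12 = -18.27
nΣx² − (Σx)² = 5799.8 − 5446.44 = 353.36; nΣy² − (Σy)² = 56.7 − 54.76 = 1.94
r = -18.27 / √(353.36 × 1.94) = -18.27 / 26.1824 ≈ -0.698

-0.698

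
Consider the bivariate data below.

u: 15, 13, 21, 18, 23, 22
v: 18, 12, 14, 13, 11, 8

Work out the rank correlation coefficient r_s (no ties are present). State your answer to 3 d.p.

Rank u: 2, 1, 4, 3, 6, 5
Rank v: 6, 3, 5, 4, 2, 1
d = rank(u) − rank(v): -4, -2, -1, -1, 4, 4; Σd² = 54
ρ = 1 − 6Σd² / [n(n²−1)] = 1 − 6×54 / (6×35) = 1 − 324/210 ≈ -0.543

-0.543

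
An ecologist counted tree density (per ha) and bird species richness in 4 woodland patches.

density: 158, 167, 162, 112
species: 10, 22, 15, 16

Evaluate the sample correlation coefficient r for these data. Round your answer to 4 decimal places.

0.1111

n = 4, Σx = 599, Σy = 63, Σx² = 91641, Σy² = 1065, Σxy = 9476
nΣxy − ΣxΣy = 37904 − 37737 = 167
nΣx² − (Σx)² = 366564 − 358801 = 7763; nΣy² − (Σy)² = 4260 − 3969 = 291
r = 167 / √(7763 × 291) = 167 / 1503.0080 ≈ 0.1111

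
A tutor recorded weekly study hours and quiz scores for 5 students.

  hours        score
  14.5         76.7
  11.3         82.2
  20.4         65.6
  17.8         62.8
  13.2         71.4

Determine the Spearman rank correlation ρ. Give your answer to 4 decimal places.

-0.8000

Rank hours: 3, 1, 5, 4, 2
Rank score: 4, 5, 2, 1, 3
d = rank(hours) − rank(score): -1, -4, 3, 3, -1; Σd² = 36
ρ = 1 − 6Σd² / [n(n²−1)] = 1 − 6×36 / (5×24) = 1 − 216/120 ≈ -0.8000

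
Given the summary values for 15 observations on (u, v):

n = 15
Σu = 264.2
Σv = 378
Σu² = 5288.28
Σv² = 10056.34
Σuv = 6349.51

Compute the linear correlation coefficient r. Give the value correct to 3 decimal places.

r = (nΣuv − ΣuΣv) / √[(nΣu² − (Σu)²)(nΣv² − (Σv)²)]
Numerator: 15×6349.51 − 264.2×378 = -4624.95
Denominator: √[(79324.2 − 69801.64)(150845.1 − 142884)] = √[9522.56 × 7961.1] = 8706.8968
r = -4624.95 / 8706.8968 ≈ -0.531

-0.531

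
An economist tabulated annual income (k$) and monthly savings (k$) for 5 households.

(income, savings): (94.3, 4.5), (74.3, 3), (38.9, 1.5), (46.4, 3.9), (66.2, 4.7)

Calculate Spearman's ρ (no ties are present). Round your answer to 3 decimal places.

0.500

Rank income: 5, 4, 1, 2, 3
Rank savings: 4, 2, 1, 3, 5
d = rank(income) − rank(savings): 1, 2, 0, -1, -2; Σd² = 10
ρ = 1 − 6Σd² / [n(n²−1)] = 1 − 6×10 / (5×24) = 1 − 60/120 ≈ 0.500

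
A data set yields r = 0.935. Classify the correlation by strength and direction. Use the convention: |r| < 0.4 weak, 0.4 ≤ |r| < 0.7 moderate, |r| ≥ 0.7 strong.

r = 0.935 > 0 so the relationship is positive.
|r| = 0.935, which falls in the strong range.

strong positive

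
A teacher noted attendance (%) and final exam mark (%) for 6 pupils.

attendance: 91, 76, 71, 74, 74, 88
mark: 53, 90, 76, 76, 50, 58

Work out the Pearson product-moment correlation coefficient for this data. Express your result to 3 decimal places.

n = 6, Σx = 474, Σy = 403, Σx² = 37794, Σy² = 28325, Σxy = 31487
nΣxy − ΣxΣy = 188922 − 191022 = -2100
nΣx² − (Σx)² = 226764 − 224676 = 2088; nΣy² − (Σy)² = 169950 − 162409 = 7541
r = -2100 / √(2088 × 7541) = -2100 / 3968.0736 ≈ -0.529

-0.529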